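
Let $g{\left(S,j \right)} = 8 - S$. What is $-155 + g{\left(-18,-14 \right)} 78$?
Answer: $1873$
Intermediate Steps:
$-155 + g{\left(-18,-14 \right)} 78 = -155 + \left(8 - -18\right) 78 = -155 + \left(8 + 18\right) 78 = -155 + 26 \cdot 78 = -155 + 2028 = 1873$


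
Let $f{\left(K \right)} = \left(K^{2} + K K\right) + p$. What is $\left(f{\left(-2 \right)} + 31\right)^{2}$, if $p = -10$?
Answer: $841$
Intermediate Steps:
$f{\left(K \right)} = -10 + 2 K^{2}$ ($f{\left(K \right)} = \left(K^{2} + K K\right) - 10 = \left(K^{2} + K^{2}\right) - 10 = 2 K^{2} - 10 = -10 + 2 K^{2}$)
$\left(f{\left(-2 \right)} + 31\right)^{2} = \left(\left(-10 + 2 \left(-2\right)^{2}\right) + 31\right)^{2} = \left(\left(-10 + 2 \cdot 4\right) + 31\right)^{2} = \left(\left(-10 + 8\right) + 31\right)^{2} = \left(-2 + 31\right)^{2} = 29^{2} = 841$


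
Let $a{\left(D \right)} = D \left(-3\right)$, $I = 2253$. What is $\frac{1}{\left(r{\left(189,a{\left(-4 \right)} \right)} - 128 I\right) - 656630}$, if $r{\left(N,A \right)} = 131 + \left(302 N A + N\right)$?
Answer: $- \frac{1}{259758} \approx -3.8497 \cdot 10^{-6}$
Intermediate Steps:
$a{\left(D \right)} = - 3 D$
$r{\left(N,A \right)} = 131 + N + 302 A N$ ($r{\left(N,A \right)} = 131 + \left(302 A N + N\right) = 131 + \left(N + 302 A N\right) = 131 + N + 302 A N$)
$\frac{1}{\left(r{\left(189,a{\left(-4 \right)} \right)} - 128 I\right) - 656630} = \frac{1}{\left(\left(131 + 189 + 302 \left(\left(-3\right) \left(-4\right)\right) 189\right) - 128 \cdot 2253\right) - 656630} = \frac{1}{\left(\left(131 + 189 + 302 \cdot 12 \cdot 189\right) - 288384\right) - 656630} = \frac{1}{\left(\left(131 + 189 + 684936\right) - 288384\right) - 656630} = \frac{1}{\left(685256 - 288384\right) - 656630} = \frac{1}{396872 - 656630} = \frac{1}{-259758} = - \frac{1}{259758}$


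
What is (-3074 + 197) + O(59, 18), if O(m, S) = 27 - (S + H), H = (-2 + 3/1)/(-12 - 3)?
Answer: -43019/15 ≈ -2867.9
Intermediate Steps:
H = -1/15 (H = (-2 + 3*1)/(-15) = (-2 + 3)*(-1/15) = 1*(-1/15) = -1/15 ≈ -0.066667)
O(m, S) = 406/15 - S (O(m, S) = 27 - (S - 1/15) = 27 - (-1/15 + S) = 27 + (1/15 - S) = 406/15 - S)
(-3074 + 197) + O(59, 18) = (-3074 + 197) + (406/15 - 1*18) = -2877 + (406/15 - 18) = -2877 + 136/15 = -43019/15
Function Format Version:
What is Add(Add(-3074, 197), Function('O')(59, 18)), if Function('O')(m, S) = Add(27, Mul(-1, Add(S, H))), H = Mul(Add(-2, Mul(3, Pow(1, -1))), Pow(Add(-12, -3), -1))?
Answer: Rational(-43019, 15) ≈ -2867.9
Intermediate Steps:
H = Rational(-1, 15) (H = Mul(Add(-2, Mul(3, 1)), Pow(-15, -1)) = Mul(Add(-2, 3), Rational(-1, 15)) = Mul(1, Rational(-1, 15)) = Rational(-1, 15) ≈ -0.066667)
Function('O')(m, S) = Add(Rational(406, 15), Mul(-1, S)) (Function('O')(m, S) = Add(27, Mul(-1, Add(S, Rational(-1, 15)))) = Add(27, Mul(-1, Add(Rational(-1, 15), S))) = Add(27, Add(Rational(1, 15), Mul(-1, S))) = Add(Rational(406, 15), Mul(-1, S)))
Add(Add(-3074, 197), Function('O')(59, 18)) = Add(Add(-3074, 197), Add(Rational(406, 15), Mul(-1, 18))) = Add(-2877, Add(Rational(406, 15), -18)) = Add(-2877, Rational(136, 15)) = Rational(-43019, 15)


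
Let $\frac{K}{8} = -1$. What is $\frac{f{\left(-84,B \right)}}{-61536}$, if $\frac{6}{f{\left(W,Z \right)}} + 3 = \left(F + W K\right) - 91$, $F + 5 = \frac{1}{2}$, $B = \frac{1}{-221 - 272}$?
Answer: $- \frac{1}{5881816} \approx -1.7002 \cdot 10^{-7}$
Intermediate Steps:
$K = -8$ ($K = 8 \left(-1\right) = -8$)
$B = - \frac{1}{493}$ ($B = \frac{1}{-493} = - \frac{1}{493} \approx -0.0020284$)
$F = - \frac{9}{2}$ ($F = -5 + \frac{1}{2} = - \frac{9}{2} \approx -4.5$)
$f{\left(W,Z \right)} = \frac{6}{- \frac{197}{2} - 8 W}$ ($f{\left(W,Z \right)} = \frac{6}{-3 + \left(\left(- \frac{9}{2} + W \left(-8\right)\right) - 91\right)} = \frac{6}{-3 - \left(\frac{191}{2} + 8 W\right)} = \frac{6}{- \frac{197}{2} - 8 W}$)
$\frac{f{\left(-84,B \right)}}{-61536} = \frac{\left(-12\right) \frac{1}{197 + 16 \left(-84\right)}}{-61536} = - \frac{12}{197 - 1344} \left(- \frac{1}{61536}\right) = - \frac{12}{-1147} \left(- \frac{1}{61536}\right) = \left(-12\right) \left(- \frac{1}{1147}\right) \left(- \frac{1}{61536}\right) = \frac{12}{1147} \left(- \frac{1}{61536}\right) = - \frac{1}{5881816}$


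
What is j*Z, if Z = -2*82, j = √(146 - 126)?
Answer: -328*√5 ≈ -733.43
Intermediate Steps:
j = 2*√5 (j = √20 = 2*√5 ≈ 4.4721)
Z = -164
j*Z = (2*√5)*(-164) = -328*√5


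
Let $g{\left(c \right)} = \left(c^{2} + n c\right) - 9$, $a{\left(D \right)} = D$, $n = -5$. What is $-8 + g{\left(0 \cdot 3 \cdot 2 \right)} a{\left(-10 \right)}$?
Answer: $82$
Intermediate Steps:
$g{\left(c \right)} = -9 + c^{2} - 5 c$ ($g{\left(c \right)} = \left(c^{2} - 5 c\right) - 9 = -9 + c^{2} - 5 c$)
$-8 + g{\left(0 \cdot 3 \cdot 2 \right)} a{\left(-10 \right)} = -8 + \left(-9 + \left(0 \cdot 3 \cdot 2\right)^{2} - 5 \cdot 0 \cdot 3 \cdot 2\right) \left(-10\right) = -8 + \left(-9 + \left(0 \cdot 2\right)^{2} - 5 \cdot 0 \cdot 2\right) \left(-10\right) = -8 + \left(-9 + 0^{2} - 0\right) \left(-10\right) = -8 + \left(-9 + 0 + 0\right) \left(-10\right) = -8 - -90 = -8 + 90 = 82$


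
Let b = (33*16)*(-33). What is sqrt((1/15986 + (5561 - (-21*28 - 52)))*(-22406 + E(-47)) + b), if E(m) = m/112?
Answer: I*sqrt(27840968586518366342)/447608 ≈ 11788.0*I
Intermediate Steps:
E(m) = m/112 (E(m) = m*(1/112) = m/112)
b = -17424 (b = 528*(-33) = -17424)
sqrt((1/15986 + (5561 - (-21*28 - 52)))*(-22406 + E(-47)) + b) = sqrt((1/15986 + (5561 - (-21*28 - 52)))*(-22406 + (1/112)*(-47)) - 17424) = sqrt((1/15986 + (5561 - (-588 - 52)))*(-22406 - 47/112) - 17424) = sqrt((1/15986 + (5561 - 1*(-640)))*(-2509519/112) - 17424) = sqrt((1/15986 + (5561 + 640))*(-2509519/112) - 17424) = sqrt((1/15986 + 6201)*(-2509519/112) - 17424) = sqrt((99129187/15986)*(-2509519/112) - 17424) = sqrt(-248766578231053/1790432 - 17424) = sqrt(-248797774718221/1790432) = I*sqrt(27840968586518366342)/447608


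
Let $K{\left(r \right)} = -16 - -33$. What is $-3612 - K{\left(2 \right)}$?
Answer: $-3629$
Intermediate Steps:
$K{\left(r \right)} = 17$ ($K{\left(r \right)} = -16 + 33 = 17$)
$-3612 - K{\left(2 \right)} = -3612 - 17 = -3629$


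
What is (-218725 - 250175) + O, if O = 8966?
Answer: -459934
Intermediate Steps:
(-218725 - 250175) + O = (-218725 - 250175) + 8966 = -468900 + 8966 = -459934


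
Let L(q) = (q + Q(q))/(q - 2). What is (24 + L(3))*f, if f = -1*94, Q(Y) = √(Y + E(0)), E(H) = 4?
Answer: -2538 - 94*√7 ≈ -2786.7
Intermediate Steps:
Q(Y) = √(4 + Y) (Q(Y) = √(Y + 4) = √(4 + Y))
f = -94
L(q) = (q + √(4 + q))/(-2 + q) (L(q) = (q + √(4 + q))/(q - 2) = (q + √(4 + q))/(-2 + q))
(24 + L(3))*f = (24 + (3 + √(4 + 3))/(-2 + 3))*(-94) = (24 + (3 + √7)/1)*(-94) = (24 + 1*(3 + √7))*(-94) = (24 + (3 + √7))*(-94) = (27 + √7)*(-94) = -2538 - 94*√7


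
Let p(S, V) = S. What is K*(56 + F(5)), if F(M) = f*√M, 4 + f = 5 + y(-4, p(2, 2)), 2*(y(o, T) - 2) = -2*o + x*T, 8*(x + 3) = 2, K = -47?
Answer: -2632 - 799*√5/4 ≈ -3078.7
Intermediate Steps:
x = -11/4 (x = -3 + (⅛)*2 = -3 + ¼ = -11/4 ≈ -2.7500)
y(o, T) = 2 - o - 11*T/8 (y(o, T) = 2 + (-2*o - 11*T/4)/2 = 2 + (-o - 11*T/8) = 2 - o - 11*T/8)
f = 17/4 (f = -4 + (5 + (2 - 1*(-4) - 11/8*2)) = -4 + (5 + (2 + 4 - 11/4)) = -4 + (5 + 13/4) = -4 + 33/4 = 17/4 ≈ 4.2500)
F(M) = 17*√M/4
K*(56 + F(5)) = -47*(56 + 17*√5/4) = -2632 - 799*√5/4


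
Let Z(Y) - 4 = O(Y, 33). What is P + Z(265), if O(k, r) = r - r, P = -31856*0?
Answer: 4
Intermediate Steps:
P = 0
O(k, r) = 0
Z(Y) = 4 (Z(Y) = 4 + 0 = 4)
P + Z(265) = 0 + 4 = 4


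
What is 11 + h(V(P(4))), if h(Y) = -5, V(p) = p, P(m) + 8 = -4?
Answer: 6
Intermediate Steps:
P(m) = -12 (P(m) = -8 - 4 = -12)
11 + h(V(P(4))) = 11 - 5 = 6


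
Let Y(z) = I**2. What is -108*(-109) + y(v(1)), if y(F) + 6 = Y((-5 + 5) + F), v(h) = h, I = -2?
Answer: 11770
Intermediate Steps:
Y(z) = 4 (Y(z) = (-2)**2 = 4)
y(F) = -2 (y(F) = -6 + 4 = -2)
-108*(-109) + y(v(1)) = -108*(-109) - 2 = 11772 - 2 = 11770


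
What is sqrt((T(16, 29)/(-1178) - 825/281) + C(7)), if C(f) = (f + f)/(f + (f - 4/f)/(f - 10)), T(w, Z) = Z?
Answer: I*sqrt(2476582997906)/5627306 ≈ 0.27966*I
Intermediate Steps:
C(f) = 2*f/(f + (f - 4/f)/(-10 + f)) (C(f) = (2*f)/(f + (f - 4/f)/(-10 + f)) = 2*f/(f + (f - 4/f)/(-10 + f)))
sqrt((T(16, 29)/(-1178) - 825/281) + C(7)) = sqrt((29/(-1178) - 825/281) + 2*7**2*(10 - 1*7)/(4 - 1*7**3 + 9*7**2)) = sqrt((29*(-1/1178) - 825*1/281) + 2*49*(10 - 7)/(4 - 1*343 + 9*49)) = sqrt((-29/1178 - 825/281) + 2*49*3/(4 - 343 + 441)) = sqrt(-979999/331018 + 2*49*3/102) = sqrt(-979999/331018 + 2*49*(1/102)*3) = sqrt(-979999/331018 + 49/17) = sqrt(-440101/5627306) = I*sqrt(2476582997906)/5627306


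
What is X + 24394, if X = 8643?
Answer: 33037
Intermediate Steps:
X + 24394 = 8643 + 24394 = 33037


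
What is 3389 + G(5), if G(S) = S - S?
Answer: 3389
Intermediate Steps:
G(S) = 0
3389 + G(5) = 3389 + 0 = 3389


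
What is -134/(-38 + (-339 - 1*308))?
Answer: 134/685 ≈ 0.19562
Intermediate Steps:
-134/(-38 + (-339 - 1*308)) = -134/(-38 + (-339 - 308)) = -134/(-38 - 647) = -134/(-685) = -1/685*(-134) = 134/685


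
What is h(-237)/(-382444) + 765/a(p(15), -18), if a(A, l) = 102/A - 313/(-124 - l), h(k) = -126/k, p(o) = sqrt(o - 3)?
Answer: -383421811605963/145682059437934 + 146124180*sqrt(3)/9643643 ≈ 23.613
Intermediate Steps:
p(o) = sqrt(-3 + o)
h(k) = -126/k
a(A, l) = -313/(-124 - l) + 102/A
h(-237)/(-382444) + 765/a(p(15), -18) = -126/(-237)/(-382444) + 765/(((12648 + 102*(-18) + 313*sqrt(-3 + 15))/((sqrt(-3 + 15))*(124 - 18)))) = -126*(-1/237)*(-1/382444) + 765/(((12648 - 1836 + 313*sqrt(12))/(sqrt(12)*106))) = (42/79)*(-1/382444) + 765/(((1/106)*(12648 - 1836 + 313*(2*sqrt(3)))/(2*sqrt(3)))) = -21/15106538 + 765/(((sqrt(3)/6)*(1/106)*(12648 - 1836 + 626*sqrt(3)))) = -21/15106538 + 765/(((sqrt(3)/6)*(1/106)*(10812 + 626*sqrt(3)))) = -21/15106538 + 765/((sqrt(3)*(10812 + 626*sqrt(3))/636)) = -21/15106538 + 765*(212*sqrt(3)/(10812 + 626*sqrt(3))) = -21/15106538 + 162180*sqrt(3)/(10812 + 626*sqrt(3))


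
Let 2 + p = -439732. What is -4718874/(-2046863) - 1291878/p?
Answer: 9476599635/1807380029 ≈ 5.2433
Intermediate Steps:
p = -439734 (p = -2 - 439732 = -439734)
-4718874/(-2046863) - 1291878/p = -4718874/(-2046863) - 1291878/(-439734) = -4718874*(-1/2046863) - 1291878*(-1/439734) = 4718874/2046863 + 215313/73289 = 9476599635/1807380029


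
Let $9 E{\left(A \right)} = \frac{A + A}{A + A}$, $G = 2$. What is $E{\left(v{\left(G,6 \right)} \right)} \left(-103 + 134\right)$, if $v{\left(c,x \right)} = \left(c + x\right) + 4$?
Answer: $\frac{31}{9} \approx 3.4444$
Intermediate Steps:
$v{\left(c,x \right)} = 4 + c + x$
$E{\left(A \right)} = \frac{1}{9}$ ($E{\left(A \right)} = \frac{\left(A + A\right) \frac{1}{A + A}}{9} = \frac{2 A \frac{1}{2 A}}{9} = \frac{1}{9} \cdot 1 = \frac{1}{9}$)
$E{\left(v{\left(G,6 \right)} \right)} \left(-103 + 134\right) = \frac{-103 + 134}{9} = \frac{1}{9} \cdot 31 = \frac{31}{9}$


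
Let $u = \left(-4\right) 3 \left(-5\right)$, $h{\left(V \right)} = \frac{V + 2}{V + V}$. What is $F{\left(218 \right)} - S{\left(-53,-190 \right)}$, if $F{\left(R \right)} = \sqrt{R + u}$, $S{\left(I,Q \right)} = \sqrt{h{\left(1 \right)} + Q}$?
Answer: $\sqrt{278} - \frac{i \sqrt{754}}{2} \approx 16.673 - 13.73 i$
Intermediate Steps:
$h{\left(V \right)} = \frac{2 + V}{2 V}$
$S{\left(I,Q \right)} = \sqrt{\frac{3}{2} + Q}$ ($S{\left(I,Q \right)} = \sqrt{\frac{2 + 1}{2 \cdot 1} + Q} = \sqrt{\frac{1}{2} \cdot 1 \cdot 3 + Q} = \sqrt{\frac{3}{2} + Q}$)
$u = 60$ ($u = \left(-12\right) \left(-5\right) = 60$)
$F{\left(R \right)} = \sqrt{60 + R}$ ($F{\left(R \right)} = \sqrt{R + 60} = \sqrt{60 + R}$)
$F{\left(218 \right)} - S{\left(-53,-190 \right)} = \sqrt{60 + 218} - \frac{\sqrt{6 + 4 \left(-190\right)}}{2} = \sqrt{278} - \frac{\sqrt{6 - 760}}{2} = \sqrt{278} - \frac{\sqrt{-754}}{2} = \sqrt{278} - \frac{i \sqrt{754}}{2}$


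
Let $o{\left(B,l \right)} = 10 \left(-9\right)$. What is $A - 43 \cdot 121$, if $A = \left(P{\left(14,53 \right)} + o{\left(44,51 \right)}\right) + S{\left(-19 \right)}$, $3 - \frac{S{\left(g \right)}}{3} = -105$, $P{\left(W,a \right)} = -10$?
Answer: $-4979$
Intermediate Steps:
$S{\left(g \right)} = 324$ ($S{\left(g \right)} = 9 - -315 = 9 + 315 = 324$)
$o{\left(B,l \right)} = -90$
$A = 224$ ($A = \left(-10 - 90\right) + 324 = -100 + 324 = 224$)
$A - 43 \cdot 121 = 224 - 43 \cdot 121 = 224 - 5203 = -4979$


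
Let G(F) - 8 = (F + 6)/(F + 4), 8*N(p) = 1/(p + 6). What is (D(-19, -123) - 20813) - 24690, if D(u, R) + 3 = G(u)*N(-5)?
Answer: -5460587/120 ≈ -45505.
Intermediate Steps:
N(p) = 1/(8*(6 + p)) (N(p) = 1/(8*(p + 6)) = 1/(8*(6 + p)))
G(F) = 8 + (6 + F)/(4 + F) (G(F) = 8 + (F + 6)/(F + 4) = 8 + (6 + F)/(4 + F))
D(u, R) = -3 + (38 + 9*u)/(8*(4 + u)) (D(u, R) = -3 + ((38 + 9*u)/(4 + u))*(1/(8*(6 - 5))) = -3 + ((38 + 9*u)/(4 + u))*((⅛)/1) = -3 + ((38 + 9*u)/(4 + u))*((⅛)*1) = -3 + ((38 + 9*u)/(4 + u))*(⅛) = -3 + (38 + 9*u)/(8*(4 + u)))
(D(-19, -123) - 20813) - 24690 = ((-58 - 15*(-19))/(8*(4 - 19)) - 20813) - 24690 = ((⅛)*(-58 + 285)/(-15) - 20813) - 24690 = ((⅛)*(-1/15)*227 - 20813) - 24690 = (-227/120 - 20813) - 24690 = -2497787/120 - 24690 = -5460587/120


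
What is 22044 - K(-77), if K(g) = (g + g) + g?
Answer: 22275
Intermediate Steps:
K(g) = 3*g (K(g) = 2*g + g = 3*g)
22044 - K(-77) = 22044 - 3*(-77) = 22044 - 1*(-231) = 22044 + 231 = 22275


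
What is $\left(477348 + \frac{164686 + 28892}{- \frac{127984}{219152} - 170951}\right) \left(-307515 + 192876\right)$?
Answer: $- \frac{64067098427897006169}{1170761923} \approx -5.4723 \cdot 10^{10}$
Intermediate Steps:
$\left(477348 + \frac{164686 + 28892}{- \frac{127984}{219152} - 170951}\right) \left(-307515 + 192876\right) = \left(477348 + \frac{193578}{\left(-127984\right) \frac{1}{219152} - 170951}\right) \left(-114639\right) = \left(477348 + \frac{193578}{- \frac{7999}{13697} - 170951}\right) \left(-114639\right) = \left(477348 + \frac{193578}{- \frac{2341523846}{13697}}\right) \left(-114639\right) = \left(477348 + 193578 \left(- \frac{13697}{2341523846}\right)\right) \left(-114639\right) = \left(477348 - \frac{1325718933}{1170761923}\right) \left(-114639\right) = \frac{558859536701271}{1170761923} \left(-114639\right) = - \frac{64067098427897006169}{1170761923}$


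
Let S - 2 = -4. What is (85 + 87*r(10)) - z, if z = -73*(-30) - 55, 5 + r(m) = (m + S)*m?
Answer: 4475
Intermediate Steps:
S = -2 (S = 2 - 4 = -2)
r(m) = -5 + m*(-2 + m) (r(m) = -5 + (m - 2)*m = -5 + (-2 + m)*m = -5 + m*(-2 + m))
z = 2135 (z = 2190 - 55 = 2135)
(85 + 87*r(10)) - z = (85 + 87*(-5 + 10² - 2*10)) - 1*2135 = (85 + 87*(-5 + 100 - 20)) - 2135 = (85 + 87*75) - 2135 = (85 + 6525) - 2135 = 6610 - 2135 = 4475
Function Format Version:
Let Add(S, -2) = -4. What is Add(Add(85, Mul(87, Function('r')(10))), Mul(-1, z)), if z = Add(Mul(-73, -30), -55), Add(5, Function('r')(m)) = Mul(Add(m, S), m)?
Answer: 4475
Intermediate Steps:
S = -2 (S = Add(2, -4) = -2)
Function('r')(m) = Add(-5, Mul(m, Add(-2, m))) (Function('r')(m) = Add(-5, Mul(Add(m, -2), m)) = Add(-5, Mul(Add(-2, m), m)) = Add(-5, Mul(m, Add(-2, m))))
z = 2135 (z = Add(2190, -55) = 2135)
Add(Add(85, Mul(87, Function('r')(10))), Mul(-1, z)) = Add(Add(85, Mul(87, Add(-5, Pow(10, 2), Mul(-2, 10)))), Mul(-1, 2135)) = Add(Add(85, Mul(87, Add(-5, 100, -20))), -2135) = Add(Add(85, Mul(87, 75)), -2135) = Add(Add(85, 6525), -2135) = Add(6610, -2135) = 4475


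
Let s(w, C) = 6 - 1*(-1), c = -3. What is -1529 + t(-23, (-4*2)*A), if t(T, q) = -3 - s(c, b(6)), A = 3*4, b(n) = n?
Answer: -1539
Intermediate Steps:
A = 12
s(w, C) = 7 (s(w, C) = 6 + 1 = 7)
t(T, q) = -10 (t(T, q) = -3 - 1*7 = -3 - 7 = -10)
-1529 + t(-23, (-4*2)*A) = -1529 - 10 = -1539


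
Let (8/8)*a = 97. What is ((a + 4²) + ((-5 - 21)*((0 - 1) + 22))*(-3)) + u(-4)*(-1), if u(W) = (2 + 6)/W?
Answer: 1753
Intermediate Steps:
a = 97
u(W) = 8/W
((a + 4²) + ((-5 - 21)*((0 - 1) + 22))*(-3)) + u(-4)*(-1) = ((97 + 4²) + ((-5 - 21)*((0 - 1) + 22))*(-3)) + (8/(-4))*(-1) = ((97 + 16) - 26*(-1 + 22)*(-3)) + (8*(-¼))*(-1) = (113 - 26*21*(-3)) - 2*(-1) = (113 - 546*(-3)) + 2 = (113 + 1638) + 2 = 1751 + 2 = 1753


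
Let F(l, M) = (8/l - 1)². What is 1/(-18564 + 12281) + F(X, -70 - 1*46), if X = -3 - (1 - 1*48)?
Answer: 508802/760243 ≈ 0.66926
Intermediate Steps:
X = 44 (X = -3 - (1 - 48) = -3 - 1*(-47) = -3 + 47 = 44)
F(l, M) = (-1 + 8/l)²
1/(-18564 + 12281) + F(X, -70 - 1*46) = 1/(-18564 + 12281) + (-8 + 44)²/44² = 1/(-6283) + (1/1936)*36² = -1/6283 + (1/1936)*1296 = -1/6283 + 81/121 = 508802/760243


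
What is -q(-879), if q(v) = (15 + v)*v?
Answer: -759456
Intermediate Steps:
q(v) = v*(15 + v)
-q(-879) = -(-879)*(15 - 879) = -(-879)*(-864) = -1*759456 = -759456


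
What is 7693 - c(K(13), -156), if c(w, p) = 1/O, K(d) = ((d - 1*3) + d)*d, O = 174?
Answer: 1338581/174 ≈ 7693.0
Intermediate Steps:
K(d) = d*(-3 + 2*d) (K(d) = ((d - 3) + d)*d = ((-3 + d) + d)*d = (-3 + 2*d)*d = d*(-3 + 2*d))
c(w, p) = 1/174
7693 - c(K(13), -156) = 7693 - 1*1/174 = 7693 - 1/174 = 1338581/174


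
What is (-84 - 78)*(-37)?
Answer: 5994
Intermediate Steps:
(-84 - 78)*(-37) = -162*(-37) = 5994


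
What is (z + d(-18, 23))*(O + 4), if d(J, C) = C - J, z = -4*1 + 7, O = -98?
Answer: -4136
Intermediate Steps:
z = 3 (z = -4 + 7 = 3)
(z + d(-18, 23))*(O + 4) = (3 + (23 - 1*(-18)))*(-98 + 4) = (3 + (23 + 18))*(-94) = (3 + 41)*(-94) = 44*(-94) = -4136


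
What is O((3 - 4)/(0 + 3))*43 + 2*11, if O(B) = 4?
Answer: 194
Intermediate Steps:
O((3 - 4)/(0 + 3))*43 + 2*11 = 4*43 + 2*11 = 172 + 22 = 194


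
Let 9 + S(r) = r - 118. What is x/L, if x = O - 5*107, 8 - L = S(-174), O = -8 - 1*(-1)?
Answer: -542/309 ≈ -1.7540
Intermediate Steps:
O = -7 (O = -8 + 1 = -7)
S(r) = -127 + r (S(r) = -9 + (r - 118) = -9 + (-118 + r) = -127 + r)
L = 309 (L = 8 - (-127 - 174) = 8 - 1*(-301) = 8 + 301 = 309)
x = -542 (x = -7 - 5*107 = -7 - 535 = -542)
x/L = -542/309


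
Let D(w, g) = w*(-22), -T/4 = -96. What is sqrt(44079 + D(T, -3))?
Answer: 3*sqrt(3959) ≈ 188.76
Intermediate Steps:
T = 384 (T = -4*(-96) = 384)
D(w, g) = -22*w
sqrt(44079 + D(T, -3)) = sqrt(44079 - 22*384) = sqrt(44079 - 8448) = sqrt(35631) = 3*sqrt(3959)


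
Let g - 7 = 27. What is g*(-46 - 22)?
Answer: -2312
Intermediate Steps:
g = 34 (g = 7 + 27 = 34)
g*(-46 - 22) = 34*(-46 - 22) = 34*(-68) = -2312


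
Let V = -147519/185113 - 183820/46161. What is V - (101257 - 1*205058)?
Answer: 886938831738374/8545001193 ≈ 1.0380e+5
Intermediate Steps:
V = -40837096219/8545001193 (V = -147519*1/185113 - 183820*1/46161 = -147519/185113 - 183820/46161 = -40837096219/8545001193 ≈ -4.7791)
V - (101257 - 1*205058) = -40837096219/8545001193 - (101257 - 1*205058) = -40837096219/8545001193 - (101257 - 205058) = -40837096219/8545001193 - 1*(-103801) = -40837096219/8545001193 + 103801 = 886938831738374/8545001193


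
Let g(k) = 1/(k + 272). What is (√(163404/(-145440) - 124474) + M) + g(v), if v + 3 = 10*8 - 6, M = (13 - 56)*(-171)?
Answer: 2522080/343 + I*√507908293990/2020 ≈ 7353.0 + 352.81*I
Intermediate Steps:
M = 7353 (M = -43*(-171) = 7353)
v = 71 (v = -3 + (10*8 - 6) = -3 + (80 - 6) = -3 + 74 = 71)
g(k) = 1/(272 + k)
(√(163404/(-145440) - 124474) + M) + g(v) = (√(163404/(-145440) - 124474) + 7353) + 1/(272 + 71) = (√(163404*(-1/145440) - 124474) + 7353) + 1/343 = (√(-4539/4040 - 124474) + 7353) + 1/343 = (√(-502879499/4040) + 7353) + 1/343 = (I*√507908293990/2020 + 7353) + 1/343 = (7353 + I*√507908293990/2020) + 1/343 = 2522080/343 + I*√507908293990/2020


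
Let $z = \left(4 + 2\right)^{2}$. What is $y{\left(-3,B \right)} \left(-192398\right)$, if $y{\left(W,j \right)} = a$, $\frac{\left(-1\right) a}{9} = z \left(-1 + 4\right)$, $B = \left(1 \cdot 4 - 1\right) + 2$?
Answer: $187010856$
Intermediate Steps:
$B = 5$ ($B = \left(4 - 1\right) + 2 = 3 + 2 = 5$)
$z = 36$ ($z = 6^{2} = 36$)
$a = -972$ ($a = - 9 \cdot 36 \left(-1 + 4\right) = - 9 \cdot 36 \cdot 3 = \left(-9\right) 108 = -972$)
$y{\left(W,j \right)} = -972$
$y{\left(-3,B \right)} \left(-192398\right) = \left(-972\right) \left(-192398\right) = 187010856$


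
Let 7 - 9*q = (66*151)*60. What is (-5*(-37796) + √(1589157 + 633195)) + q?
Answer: 1102867/9 + 12*√15433 ≈ 1.2403e+5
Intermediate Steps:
q = -597953/9 (q = 7/9 - 66*151*60/9 = 7/9 - 3322*60/3 = 7/9 - ⅑*597960 = 7/9 - 66440 = -597953/9 ≈ -66439.)
(-5*(-37796) + √(1589157 + 633195)) + q = (-5*(-37796) + √(1589157 + 633195)) - 597953/9 = (188980 + √2222352) - 597953/9 = (188980 + 12*√15433) - 597953/9 = 1102867/9 + 12*√15433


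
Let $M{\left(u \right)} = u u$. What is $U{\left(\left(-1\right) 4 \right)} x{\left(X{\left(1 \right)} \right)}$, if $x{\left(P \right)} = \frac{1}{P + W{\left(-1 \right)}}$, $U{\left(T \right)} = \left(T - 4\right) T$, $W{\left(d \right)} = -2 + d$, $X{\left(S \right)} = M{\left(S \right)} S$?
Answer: $-16$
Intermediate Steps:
$M{\left(u \right)} = u^{2}$
$X{\left(S \right)} = S^{3}$ ($X{\left(S \right)} = S^{2} S = S^{3}$)
$U{\left(T \right)} = T \left(-4 + T\right)$ ($U{\left(T \right)} = \left(-4 + T\right) T = T \left(-4 + T\right)$)
$x{\left(P \right)} = \frac{1}{-3 + P}$ ($x{\left(P \right)} = \frac{1}{P - 3} = \frac{1}{-3 + P}$)
$U{\left(\left(-1\right) 4 \right)} x{\left(X{\left(1 \right)} \right)} = \frac{\left(-1\right) 4 \left(-4 - 4\right)}{-3 + 1^{3}} = \frac{\left(-4\right) \left(-4 - 4\right)}{-3 + 1} = \frac{\left(-4\right) \left(-8\right)}{-2} = 32 \left(- \frac{1}{2}\right) = -16$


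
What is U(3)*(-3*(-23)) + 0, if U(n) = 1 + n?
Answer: 276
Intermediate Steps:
U(3)*(-3*(-23)) + 0 = (1 + 3)*(-3*(-23)) + 0 = 4*69 + 0 = 276 + 0 = 276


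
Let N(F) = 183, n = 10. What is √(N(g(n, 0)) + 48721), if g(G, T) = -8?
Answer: 2*√12226 ≈ 221.14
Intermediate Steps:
√(N(g(n, 0)) + 48721) = √(183 + 48721) = √48904 = 2*√12226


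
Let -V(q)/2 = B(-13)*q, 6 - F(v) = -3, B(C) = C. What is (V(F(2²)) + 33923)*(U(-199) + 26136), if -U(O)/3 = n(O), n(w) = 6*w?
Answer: 1015077726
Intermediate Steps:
U(O) = -18*O
F(v) = 9 (F(v) = 6 - 1*(-3) = 6 + 3 = 9)
V(q) = 26*q (V(q) = -(-26)*q = 26*q)
(V(F(2²)) + 33923)*(U(-199) + 26136) = (26*9 + 33923)*(-18*(-199) + 26136) = (234 + 33923)*(3582 + 26136) = 34157*29718 = 1015077726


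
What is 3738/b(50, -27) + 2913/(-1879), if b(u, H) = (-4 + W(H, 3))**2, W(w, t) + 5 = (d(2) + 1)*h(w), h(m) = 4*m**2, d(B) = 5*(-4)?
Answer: -2981550811265/1923219489717 ≈ -1.5503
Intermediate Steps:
d(B) = -20
W(w, t) = -5 - 76*w**2 (W(w, t) = -5 + (-20 + 1)*(4*w**2) = -5 - 76*w**2)
b(u, H) = (-9 - 76*H**2)**2 (b(u, H) = (-4 + (-5 - 76*H**2))**2 = (-9 - 76*H**2)**2)
3738/b(50, -27) + 2913/(-1879) = 3738/((9 + 76*(-27)**2)**2) + 2913/(-1879) = 3738/((9 + 76*729)**2) + 2913*(-1/1879) = 3738/((9 + 55404)**2) - 2913/1879 = 3738/(55413**2) - 2913/1879 = 3738/3070600569 - 2913/1879 = 3738*(1/3070600569) - 2913/1879 = 1246/1023533523 - 2913/1879 = -2981550811265/1923219489717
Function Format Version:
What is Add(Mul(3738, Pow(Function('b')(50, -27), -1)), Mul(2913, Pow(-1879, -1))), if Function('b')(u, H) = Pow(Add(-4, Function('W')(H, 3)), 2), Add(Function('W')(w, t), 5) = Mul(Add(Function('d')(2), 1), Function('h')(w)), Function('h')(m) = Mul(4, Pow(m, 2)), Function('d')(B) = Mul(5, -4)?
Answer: Rational(-2981550811265, 1923219489717) ≈ -1.5503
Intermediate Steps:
Function('d')(B) = -20
Function('W')(w, t) = Add(-5, Mul(-76, Pow(w, 2))) (Function('W')(w, t) = Add(-5, Mul(Add(-20, 1), Mul(4, Pow(w, 2)))) = Add(-5, Mul(-19, Mul(4, Pow(w, 2)))) = Add(-5, Mul(-76, Pow(w, 2))))
Function('b')(u, H) = Pow(Add(-9, Mul(-76, Pow(H, 2))), 2) (Function('b')(u, H) = Pow(Add(-4, Add(-5, Mul(-76, Pow(H, 2)))), 2) = Pow(Add(-9, Mul(-76, Pow(H, 2))), 2))
Add(Mul(3738, Pow(Function('b')(50, -27), -1)), Mul(2913, Pow(-1879, -1))) = Add(Mul(3738, Pow(Pow(Add(9, Mul(76, Pow(-27, 2))), 2), -1)), Mul(2913, Pow(-1879, -1))) = Add(Mul(3738, Pow(Pow(Add(9, Mul(76, 729)), 2), -1)), Mul(2913, Rational(-1, 1879))) = Add(Mul(3738, Pow(Pow(Add(9, 55404), 2), -1)), Rational(-2913, 1879)) = Add(Mul(3738, Pow(Pow(55413, 2), -1)), Rational(-2913, 1879)) = Add(Mul(3738, Pow(3070600569, -1)), Rational(-2913, 1879)) = Add(Mul(3738, Rational(1, 3070600569)), Rational(-2913, 1879)) = Add(Rational(1246, 1023533523), Rational(-2913, 1879)) = Rational(-2981550811265, 1923219489717)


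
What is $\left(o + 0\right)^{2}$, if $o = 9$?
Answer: $81$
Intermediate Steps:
$\left(o + 0\right)^{2} = \left(9 + 0\right)^{2} = 9^{2} = 81$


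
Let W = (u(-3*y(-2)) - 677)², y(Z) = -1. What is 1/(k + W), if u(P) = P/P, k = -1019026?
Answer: -1/562050 ≈ -1.7792e-6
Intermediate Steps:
u(P) = 1
W = 456976 (W = (1 - 677)² = (-676)² = 456976)
1/(k + W) = 1/(-1019026 + 456976) = 1/(-562050) = -1/562050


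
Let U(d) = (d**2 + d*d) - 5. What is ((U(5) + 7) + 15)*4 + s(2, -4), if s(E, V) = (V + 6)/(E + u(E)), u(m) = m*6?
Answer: 1877/7 ≈ 268.14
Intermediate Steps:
u(m) = 6*m
s(E, V) = (6 + V)/(7*E) (s(E, V) = (V + 6)/(E + 6*E) = (6 + V)/((7*E)) = (6 + V)*(1/(7*E)) = (6 + V)/(7*E))
U(d) = -5 + 2*d**2 (U(d) = (d**2 + d**2) - 5 = 2*d**2 - 5 = -5 + 2*d**2)
((U(5) + 7) + 15)*4 + s(2, -4) = (((-5 + 2*5**2) + 7) + 15)*4 + (1/7)*(6 - 4)/2 = (((-5 + 2*25) + 7) + 15)*4 + (1/7)*(1/2)*2 = (((-5 + 50) + 7) + 15)*4 + 1/7 = ((45 + 7) + 15)*4 + 1/7 = (52 + 15)*4 + 1/7 = 67*4 + 1/7 = 268 + 1/7 = 1877/7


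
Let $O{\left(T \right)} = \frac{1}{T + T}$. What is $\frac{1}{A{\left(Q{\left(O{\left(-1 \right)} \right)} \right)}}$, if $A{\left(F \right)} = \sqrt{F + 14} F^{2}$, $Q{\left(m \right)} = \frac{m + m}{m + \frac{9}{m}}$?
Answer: $\frac{1369 \sqrt{4810}}{1040} \approx 91.294$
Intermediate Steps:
$O{\left(T \right)} = \frac{1}{2 T}$
$Q{\left(m \right)} = \frac{2 m}{m + \frac{9}{m}}$
$A{\left(F \right)} = F^{2} \sqrt{14 + F}$ ($A{\left(F \right)} = \sqrt{14 + F} F^{2} = F^{2} \sqrt{14 + F}$)
$\frac{1}{A{\left(Q{\left(O{\left(-1 \right)} \right)} \right)}} = \frac{1}{\left(\frac{2 \left(\frac{1}{2 \left(-1\right)}\right)^{2}}{9 + \left(\frac{1}{2 \left(-1\right)}\right)^{2}}\right)^{2} \sqrt{14 + \frac{2 \left(\frac{1}{2 \left(-1\right)}\right)^{2}}{9 + \left(\frac{1}{2 \left(-1\right)}\right)^{2}}}} = \frac{1}{\left(\frac{2 \left(\frac{1}{2} \left(-1\right)\right)^{2}}{9 + \left(\frac{1}{2} \left(-1\right)\right)^{2}}\right)^{2} \sqrt{14 + \frac{2 \left(\frac{1}{2} \left(-1\right)\right)^{2}}{9 + \left(\frac{1}{2} \left(-1\right)\right)^{2}}}} = \frac{1}{\left(\frac{2 \left(- \frac{1}{2}\right)^{2}}{9 + \left(- \frac{1}{2}\right)^{2}}\right)^{2} \sqrt{14 + \frac{2 \left(- \frac{1}{2}\right)^{2}}{9 + \left(- \frac{1}{2}\right)^{2}}}} = \frac{1}{\left(2 \cdot \frac{1}{4} \frac{1}{9 + \frac{1}{4}}\right)^{2} \sqrt{14 + 2 \cdot \frac{1}{4} \frac{1}{9 + \frac{1}{4}}}} = \frac{1}{\left(2 \cdot \frac{1}{4} \frac{1}{\frac{37}{4}}\right)^{2} \sqrt{14 + 2 \cdot \frac{1}{4} \frac{1}{\frac{37}{4}}}} = \frac{1}{\left(2 \cdot \frac{1}{4} \cdot \frac{4}{37}\right)^{2} \sqrt{14 + 2 \cdot \frac{1}{4} \cdot \frac{4}{37}}} = \frac{1}{\left(\frac{2}{37}\right)^{2} \sqrt{14 + \frac{2}{37}}} = \frac{1}{\frac{4}{1369} \sqrt{\frac{520}{37}}} = \frac{1}{\frac{4}{1369} \frac{2 \sqrt{4810}}{37}} = \frac{1}{\frac{8}{50653} \sqrt{4810}} = \frac{1369 \sqrt{4810}}{1040}$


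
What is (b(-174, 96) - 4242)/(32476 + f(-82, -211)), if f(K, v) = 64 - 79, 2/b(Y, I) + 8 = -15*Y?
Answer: -5518841/42231761 ≈ -0.13068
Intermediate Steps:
b(Y, I) = 2/(-8 - 15*Y)
f(K, v) = -15
(b(-174, 96) - 4242)/(32476 + f(-82, -211)) = (-2/(8 + 15*(-174)) - 4242)/(32476 - 15) = (-2/(8 - 2610) - 4242)/32461 = (-2/(-2602) - 4242)*(1/32461) = (-2*(-1/2602) - 4242)*(1/32461) = (1/1301 - 4242)*(1/32461) = -5518841/1301*1/32461 = -5518841/42231761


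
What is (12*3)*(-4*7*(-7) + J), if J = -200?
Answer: -144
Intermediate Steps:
(12*3)*(-4*7*(-7) + J) = (12*3)*(-4*7*(-7) - 200) = 36*(-28*(-7) - 200) = 36*(196 - 200) = 36*(-4) = -144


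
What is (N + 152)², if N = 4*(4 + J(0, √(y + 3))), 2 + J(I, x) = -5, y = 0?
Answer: 19600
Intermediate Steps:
J(I, x) = -7 (J(I, x) = -2 - 5 = -7)
N = -12 (N = 4*(4 - 7) = 4*(-3) = -12)
(N + 152)² = (-12 + 152)² = 140² = 19600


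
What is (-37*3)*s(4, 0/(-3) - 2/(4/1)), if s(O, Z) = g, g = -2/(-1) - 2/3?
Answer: -148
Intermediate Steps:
g = 4/3 (g = -2*(-1) - 2*⅓ = 2 - ⅔ = 4/3 ≈ 1.3333)
s(O, Z) = 4/3
(-37*3)*s(4, 0/(-3) - 2/(4/1)) = -37*3*(4/3) = -111*4/3 = -148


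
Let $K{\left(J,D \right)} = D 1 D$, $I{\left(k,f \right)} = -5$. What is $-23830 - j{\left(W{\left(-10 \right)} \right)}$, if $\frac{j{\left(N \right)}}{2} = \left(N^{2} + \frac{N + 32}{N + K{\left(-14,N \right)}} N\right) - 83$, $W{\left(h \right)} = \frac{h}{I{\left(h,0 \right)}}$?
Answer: $- \frac{71084}{3} \approx -23695.0$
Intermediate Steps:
$K{\left(J,D \right)} = D^{2}$ ($K{\left(J,D \right)} = D D = D^{2}$)
$W{\left(h \right)} = - \frac{h}{5}$ ($W{\left(h \right)} = \frac{h}{-5} = h \left(- \frac{1}{5}\right) = - \frac{h}{5}$)
$j{\left(N \right)} = -166 + 2 N^{2} + \frac{2 N \left(32 + N\right)}{N + N^{2}}$ ($j{\left(N \right)} = 2 \left(\left(N^{2} + \frac{N + 32}{N + N^{2}} N\right) - 83\right) = 2 \left(\left(N^{2} + \frac{32 + N}{N + N^{2}} N\right) - 83\right) = 2 \left(\left(N^{2} + \frac{N \left(32 + N\right)}{N + N^{2}}\right) - 83\right) = 2 \left(-83 + N^{2} + \frac{N \left(32 + N\right)}{N + N^{2}}\right) = -166 + 2 N^{2} + \frac{2 N \left(32 + N\right)}{N + N^{2}}$)
$-23830 - j{\left(W{\left(-10 \right)} \right)} = -23830 - \frac{2 \left(-51 + \left(\left(- \frac{1}{5}\right) \left(-10\right)\right)^{2} + \left(\left(- \frac{1}{5}\right) \left(-10\right)\right)^{3} - 82 \left(\left(- \frac{1}{5}\right) \left(-10\right)\right)\right)}{1 - -2} = -23830 - \frac{2 \left(-51 + 2^{2} + 2^{3} - 164\right)}{1 + 2} = -23830 - \frac{2 \left(-51 + 4 + 8 - 164\right)}{3} = -23830 - 2 \cdot \frac{1}{3} \left(-203\right) = -23830 - - \frac{406}{3} = -23830 + \frac{406}{3} = - \frac{71084}{3}$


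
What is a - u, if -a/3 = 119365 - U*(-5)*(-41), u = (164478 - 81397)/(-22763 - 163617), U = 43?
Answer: -61812843919/186380 ≈ -3.3165e+5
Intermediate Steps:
u = -83081/186380 (u = 83081/(-186380) = 83081*(-1/186380) = -83081/186380 ≈ -0.44576)
a = -331650 (a = -3*(119365 - 43*(-5)*(-41)) = -3*(119365 - (-215)*(-41)) = -3*(119365 - 1*8815) = -3*(119365 - 8815) = -3*110550 = -331650)
a - u = -331650 - 1*(-83081/186380) = -331650 + 83081/186380 = -61812843919/186380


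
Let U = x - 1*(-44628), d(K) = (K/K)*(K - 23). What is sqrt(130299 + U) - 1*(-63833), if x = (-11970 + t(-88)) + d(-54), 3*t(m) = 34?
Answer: 63833 + sqrt(1466022)/3 ≈ 64237.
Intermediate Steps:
t(m) = 34/3 (t(m) = (1/3)*34 = 34/3)
d(K) = -23 + K (d(K) = 1*(-23 + K) = -23 + K)
x = -36107/3 (x = (-11970 + 34/3) + (-23 - 54) = -35876/3 - 77 = -36107/3 ≈ -12036.)
U = 97777/3 (U = -36107/3 - 1*(-44628) = -36107/3 + 44628 = 97777/3 ≈ 32592.)
sqrt(130299 + U) - 1*(-63833) = sqrt(130299 + 97777/3) - 1*(-63833) = sqrt(488674/3) + 63833 = sqrt(1466022)/3 + 63833 = 63833 + sqrt(1466022)/3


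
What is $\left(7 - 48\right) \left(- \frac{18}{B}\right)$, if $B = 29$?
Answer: $\frac{738}{29} \approx 25.448$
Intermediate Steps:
$\left(7 - 48\right) \left(- \frac{18}{B}\right) = \left(7 - 48\right) \left(- \frac{18}{29}\right) = - 41 \left(\left(-18\right) \frac{1}{29}\right) = \left(-41\right) \left(- \frac{18}{29}\right) = \frac{738}{29}$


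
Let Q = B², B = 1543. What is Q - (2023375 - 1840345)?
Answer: 2197819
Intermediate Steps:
Q = 2380849 (Q = 1543² = 2380849)
Q - (2023375 - 1840345) = 2380849 - (2023375 - 1840345) = 2380849 - 1*183030 = 2380849 - 183030 = 2197819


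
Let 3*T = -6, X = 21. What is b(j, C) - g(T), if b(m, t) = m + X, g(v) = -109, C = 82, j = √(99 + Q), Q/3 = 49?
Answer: 130 + √246 ≈ 145.68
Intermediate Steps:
Q = 147 (Q = 3*49 = 147)
T = -2 (T = (⅓)*(-6) = -2)
j = √246 (j = √(99 + 147) = √246 ≈ 15.684)
b(m, t) = 21 + m (b(m, t) = m + 21 = 21 + m)
b(j, C) - g(T) = (21 + √246) - 1*(-109) = (21 + √246) + 109 = 130 + √246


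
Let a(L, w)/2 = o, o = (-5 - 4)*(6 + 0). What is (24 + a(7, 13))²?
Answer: 7056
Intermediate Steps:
o = -54 (o = -9*6 = -54)
a(L, w) = -108 (a(L, w) = 2*(-54) = -108)
(24 + a(7, 13))² = (24 - 108)² = (-84)² = 7056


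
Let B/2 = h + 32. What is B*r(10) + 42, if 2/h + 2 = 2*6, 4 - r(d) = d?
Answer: -1722/5 ≈ -344.40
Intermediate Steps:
r(d) = 4 - d
h = ⅕ (h = 2/(-2 + 2*6) = 2/(-2 + 12) = 2/10 = 2*(⅒) = ⅕ ≈ 0.20000)
B = 322/5 (B = 2*(⅕ + 32) = 2*(161/5) = 322/5 ≈ 64.400)
B*r(10) + 42 = 322*(4 - 1*10)/5 + 42 = 322*(4 - 10)/5 + 42 = (322/5)*(-6) + 42 = -1932/5 + 42 = -1722/5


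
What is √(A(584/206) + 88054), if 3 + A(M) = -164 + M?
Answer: √932423259/103 ≈ 296.46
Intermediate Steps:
A(M) = -167 + M (A(M) = -3 + (-164 + M) = -167 + M)
√(A(584/206) + 88054) = √((-167 + 584/206) + 88054) = √((-167 + 584*(1/206)) + 88054) = √((-167 + 292/103) + 88054) = √(-16909/103 + 88054) = √(9052653/103) = √932423259/103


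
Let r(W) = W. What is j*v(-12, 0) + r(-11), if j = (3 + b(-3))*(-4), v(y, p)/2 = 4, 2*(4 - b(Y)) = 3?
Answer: -187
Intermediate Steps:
b(Y) = 5/2 (b(Y) = 4 - ½*3 = 4 - 3/2 = 5/2)
v(y, p) = 8 (v(y, p) = 2*4 = 8)
j = -22 (j = (3 + 5/2)*(-4) = (11/2)*(-4) = -22)
j*v(-12, 0) + r(-11) = -22*8 - 11 = -176 - 11 = -187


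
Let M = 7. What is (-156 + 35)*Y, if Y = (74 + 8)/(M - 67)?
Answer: 4961/30 ≈ 165.37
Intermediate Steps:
Y = -41/30 (Y = (74 + 8)/(7 - 67) = 82/(-60) = 82*(-1/60) = -41/30 ≈ -1.3667)
(-156 + 35)*Y = (-156 + 35)*(-41/30) = -121*(-41/30) = 4961/30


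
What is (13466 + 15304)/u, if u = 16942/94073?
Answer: 1353240105/8471 ≈ 1.5975e+5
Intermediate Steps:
u = 16942/94073 (u = 16942*(1/94073) = 16942/94073 ≈ 0.18009)
(13466 + 15304)/u = (13466 + 15304)/(16942/94073) = 28770*(94073/16942) = 1353240105/8471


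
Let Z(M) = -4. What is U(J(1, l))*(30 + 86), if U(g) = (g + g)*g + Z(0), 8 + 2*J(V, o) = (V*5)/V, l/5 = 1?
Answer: 58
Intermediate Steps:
l = 5 (l = 5*1 = 5)
J(V, o) = -3/2 (J(V, o) = -4 + ((V*5)/V)/2 = -4 + ((5*V)/V)/2 = -4 + (½)*5 = -4 + 5/2 = -3/2)
U(g) = -4 + 2*g² (U(g) = (g + g)*g - 4 = (2*g)*g - 4 = 2*g² - 4 = -4 + 2*g²)
U(J(1, l))*(30 + 86) = (-4 + 2*(-3/2)²)*(30 + 86) = (-4 + 2*(9/4))*116 = (-4 + 9/2)*116 = (½)*116 = 58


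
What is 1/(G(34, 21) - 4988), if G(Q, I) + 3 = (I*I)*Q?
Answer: 1/10003 ≈ 9.9970e-5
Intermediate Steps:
G(Q, I) = -3 + Q*I² (G(Q, I) = -3 + (I*I)*Q = -3 + I²*Q = -3 + Q*I²)
1/(G(34, 21) - 4988) = 1/((-3 + 34*21²) - 4988) = 1/((-3 + 34*441) - 4988) = 1/((-3 + 14994) - 4988) = 1/(14991 - 4988) = 1/10003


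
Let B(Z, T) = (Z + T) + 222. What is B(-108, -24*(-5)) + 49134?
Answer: 49368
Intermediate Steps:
B(Z, T) = 222 + T + Z (B(Z, T) = (T + Z) + 222 = 222 + T + Z)
B(-108, -24*(-5)) + 49134 = (222 - 24*(-5) - 108) + 49134 = (222 + 120 - 108) + 49134 = 234 + 49134 = 49368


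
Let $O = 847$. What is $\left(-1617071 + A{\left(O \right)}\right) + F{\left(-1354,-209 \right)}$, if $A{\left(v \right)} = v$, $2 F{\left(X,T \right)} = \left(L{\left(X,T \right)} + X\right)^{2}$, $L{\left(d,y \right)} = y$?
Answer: $- \frac{789479}{2} \approx -3.9474 \cdot 10^{5}$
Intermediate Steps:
$F{\left(X,T \right)} = \frac{\left(T + X\right)^{2}}{2}$
$\left(-1617071 + A{\left(O \right)}\right) + F{\left(-1354,-209 \right)} = \left(-1617071 + 847\right) + \frac{\left(-209 - 1354\right)^{2}}{2} = -1616224 + \frac{\left(-1563\right)^{2}}{2} = -1616224 + \frac{1}{2} \cdot 2442969 = -1616224 + \frac{2442969}{2} = - \frac{789479}{2}$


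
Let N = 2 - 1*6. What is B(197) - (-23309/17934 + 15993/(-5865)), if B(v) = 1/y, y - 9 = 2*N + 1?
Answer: 79352867/17530485 ≈ 4.5266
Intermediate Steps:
N = -4 (N = 2 - 6 = -4)
y = 2 (y = 9 + (2*(-4) + 1) = 9 + (-8 + 1) = 9 - 7 = 2)
B(v) = 1/2
B(197) - (-23309/17934 + 15993/(-5865)) = 1/2 - (-23309/17934 + 15993/(-5865)) = 1/2 - (-23309*1/17934 + 15993*(-1/5865)) = 1/2 - (-23309/17934 - 5331/1955) = 1/2 - 1*(-141175249/35060970) = 1/2 + 141175249/35060970 = 79352867/17530485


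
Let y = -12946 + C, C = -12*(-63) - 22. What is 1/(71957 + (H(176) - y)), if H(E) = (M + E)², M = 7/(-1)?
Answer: 1/112730 ≈ 8.8708e-6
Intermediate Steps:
M = -7 (M = 7*(-1) = -7)
C = 734 (C = 756 - 22 = 734)
y = -12212 (y = -12946 + 734 = -12212)
H(E) = (-7 + E)²
1/(71957 + (H(176) - y)) = 1/(71957 + ((-7 + 176)² - 1*(-12212))) = 1/(71957 + (169² + 12212)) = 1/(71957 + (28561 + 12212)) = 1/(71957 + 40773) = 1/112730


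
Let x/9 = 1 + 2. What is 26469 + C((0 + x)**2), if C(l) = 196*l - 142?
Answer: 169211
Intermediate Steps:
x = 27 (x = 9*(1 + 2) = 9*3 = 27)
C(l) = -142 + 196*l
26469 + C((0 + x)**2) = 26469 + (-142 + 196*(0 + 27)**2) = 26469 + (-142 + 196*27**2) = 26469 + (-142 + 196*729) = 26469 + (-142 + 142884) = 26469 + 142742 = 169211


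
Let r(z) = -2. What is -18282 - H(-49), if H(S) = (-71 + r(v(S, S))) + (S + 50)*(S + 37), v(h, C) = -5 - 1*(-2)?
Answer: -18197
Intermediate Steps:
v(h, C) = -3 (v(h, C) = -5 + 2 = -3)
H(S) = -73 + (37 + S)*(50 + S) (H(S) = (-71 - 2) + (S + 50)*(S + 37) = -73 + (50 + S)*(37 + S) = -73 + (37 + S)*(50 + S))
-18282 - H(-49) = -18282 - (1777 + (-49)² + 87*(-49)) = -18282 - (1777 + 2401 - 4263) = -18282 - 1*(-85) = -18282 + 85 = -18197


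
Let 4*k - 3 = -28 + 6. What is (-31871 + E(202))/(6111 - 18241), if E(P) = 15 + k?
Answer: 127443/48520 ≈ 2.6266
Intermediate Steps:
k = -19/4 (k = ¾ + (-28 + 6)/4 = ¾ + (¼)*(-22) = ¾ - 11/2 = -19/4 ≈ -4.7500)
E(P) = 41/4 (E(P) = 15 - 19/4 = 41/4)
(-31871 + E(202))/(6111 - 18241) = (-31871 + 41/4)/(6111 - 18241) = -127443/4/(-12130) = -127443/4*(-1/12130) = 127443/48520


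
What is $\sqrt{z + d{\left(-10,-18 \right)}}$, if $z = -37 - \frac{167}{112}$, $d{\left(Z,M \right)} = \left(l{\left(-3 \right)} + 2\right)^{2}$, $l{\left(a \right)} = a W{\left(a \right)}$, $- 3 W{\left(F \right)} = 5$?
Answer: $\frac{\sqrt{8239}}{28} \approx 3.2417$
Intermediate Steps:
$W{\left(F \right)} = - \frac{5}{3}$ ($W{\left(F \right)} = \left(- \frac{1}{3}\right) 5 = - \frac{5}{3}$)
$l{\left(a \right)} = - \frac{5 a}{3}$ ($l{\left(a \right)} = a \left(- \frac{5}{3}\right) = - \frac{5 a}{3}$)
$d{\left(Z,M \right)} = 49$ ($d{\left(Z,M \right)} = \left(\left(- \frac{5}{3}\right) \left(-3\right) + 2\right)^{2} = \left(5 + 2\right)^{2} = 7^{2} = 49$)
$z = - \frac{4311}{112}$ ($z = -37 - \frac{167}{112} = - \frac{4311}{112} \approx -38.491$)
$\sqrt{z + d{\left(-10,-18 \right)}} = \sqrt{- \frac{4311}{112} + 49} = \sqrt{\frac{1177}{112}} = \frac{\sqrt{8239}}{28}$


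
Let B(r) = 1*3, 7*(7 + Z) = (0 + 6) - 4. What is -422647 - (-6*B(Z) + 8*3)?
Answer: -422653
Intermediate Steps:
Z = -47/7 (Z = -7 + ((0 + 6) - 4)/7 = -7 + (6 - 4)/7 = -7 + (⅐)*2 = -7 + 2/7 = -47/7 ≈ -6.7143)
B(r) = 3
-422647 - (-6*B(Z) + 8*3) = -422647 - (-6*3 + 8*3) = -422647 - (-18 + 24) = -422647 - 1*6 = -422647 - 6 = -422653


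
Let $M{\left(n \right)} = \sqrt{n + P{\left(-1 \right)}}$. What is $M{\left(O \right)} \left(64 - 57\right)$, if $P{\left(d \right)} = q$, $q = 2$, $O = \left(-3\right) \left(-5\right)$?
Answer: $7 \sqrt{17} \approx 28.862$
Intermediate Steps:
$O = 15$
$P{\left(d \right)} = 2$
$M{\left(n \right)} = \sqrt{2 + n}$ ($M{\left(n \right)} = \sqrt{n + 2} = \sqrt{2 + n}$)
$M{\left(O \right)} \left(64 - 57\right) = \sqrt{2 + 15} \left(64 - 57\right) = \sqrt{17} \left(64 - 57\right) = \sqrt{17} \cdot 7 = 7 \sqrt{17}$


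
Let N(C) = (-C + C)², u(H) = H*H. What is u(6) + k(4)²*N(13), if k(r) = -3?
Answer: 36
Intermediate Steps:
u(H) = H²
N(C) = 0 (N(C) = 0² = 0)
u(6) + k(4)²*N(13) = 6² + (-3)²*0 = 36 + 9*0 = 36 + 0 = 36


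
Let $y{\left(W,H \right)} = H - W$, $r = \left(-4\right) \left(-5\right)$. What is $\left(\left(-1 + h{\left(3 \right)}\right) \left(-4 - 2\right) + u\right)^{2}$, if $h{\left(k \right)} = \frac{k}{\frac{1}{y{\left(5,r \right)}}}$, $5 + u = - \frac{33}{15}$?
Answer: $\frac{1838736}{25} \approx 73550.0$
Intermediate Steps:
$r = 20$
$u = - \frac{36}{5}$ ($u = -5 - \frac{33}{15} = -5 - \frac{11}{5} = - \frac{36}{5} \approx -7.2$)
$h{\left(k \right)} = 15 k$ ($h{\left(k \right)} = \frac{k}{\frac{1}{20 - 5}} = \frac{k}{\frac{1}{15}} = k \frac{1}{\frac{1}{15}} = k 15 = 15 k$)
$\left(\left(-1 + h{\left(3 \right)}\right) \left(-4 - 2\right) + u\right)^{2} = \left(\left(-1 + 15 \cdot 3\right) \left(-4 - 2\right) - \frac{36}{5}\right)^{2} = \left(\left(-1 + 45\right) \left(-4 - 2\right) - \frac{36}{5}\right)^{2} = \left(44 \left(-6\right) - \frac{36}{5}\right)^{2} = \left(-264 - \frac{36}{5}\right)^{2} = \left(- \frac{1356}{5}\right)^{2} = \frac{1838736}{25}$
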